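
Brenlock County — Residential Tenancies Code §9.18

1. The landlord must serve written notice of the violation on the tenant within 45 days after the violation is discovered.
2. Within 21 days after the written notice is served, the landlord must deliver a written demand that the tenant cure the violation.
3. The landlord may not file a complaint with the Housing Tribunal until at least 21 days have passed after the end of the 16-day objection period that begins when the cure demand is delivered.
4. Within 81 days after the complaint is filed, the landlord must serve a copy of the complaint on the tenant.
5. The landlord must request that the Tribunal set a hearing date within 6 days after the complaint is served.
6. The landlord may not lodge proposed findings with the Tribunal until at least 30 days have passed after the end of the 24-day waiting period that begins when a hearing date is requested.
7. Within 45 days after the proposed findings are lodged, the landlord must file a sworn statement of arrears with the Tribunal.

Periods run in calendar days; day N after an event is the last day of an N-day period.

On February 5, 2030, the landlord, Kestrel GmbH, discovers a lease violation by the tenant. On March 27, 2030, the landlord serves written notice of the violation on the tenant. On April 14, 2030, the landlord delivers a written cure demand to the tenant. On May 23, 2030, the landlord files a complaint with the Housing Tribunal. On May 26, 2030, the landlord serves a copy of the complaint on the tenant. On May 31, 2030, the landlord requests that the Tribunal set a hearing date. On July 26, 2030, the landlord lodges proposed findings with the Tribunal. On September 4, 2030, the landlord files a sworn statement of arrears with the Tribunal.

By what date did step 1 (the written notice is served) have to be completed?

Step 1 runs from February 5, 2030, when the violation is discovered. 45 days after February 5, 2030 is March 22, 2030.

March 22, 2030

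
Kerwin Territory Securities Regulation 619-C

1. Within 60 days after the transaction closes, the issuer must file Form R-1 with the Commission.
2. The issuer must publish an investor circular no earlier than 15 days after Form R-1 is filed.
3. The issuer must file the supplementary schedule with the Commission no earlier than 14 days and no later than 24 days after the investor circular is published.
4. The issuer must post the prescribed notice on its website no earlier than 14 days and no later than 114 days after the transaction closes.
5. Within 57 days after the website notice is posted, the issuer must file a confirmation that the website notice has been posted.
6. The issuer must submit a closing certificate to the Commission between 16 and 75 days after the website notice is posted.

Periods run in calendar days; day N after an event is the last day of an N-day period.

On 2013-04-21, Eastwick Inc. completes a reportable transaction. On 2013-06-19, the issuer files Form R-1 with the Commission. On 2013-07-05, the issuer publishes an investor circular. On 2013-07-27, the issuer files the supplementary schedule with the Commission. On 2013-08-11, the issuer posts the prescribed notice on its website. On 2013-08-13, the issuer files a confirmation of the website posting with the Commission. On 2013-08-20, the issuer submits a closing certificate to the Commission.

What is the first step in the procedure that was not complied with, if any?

Step 1: 60 days after 2013-04-21 (when the transaction closes) is 2013-06-20; done 2013-06-19 — timely.
Step 2: the earliest permitted date is 15 days after 2013-06-19 (when Form R-1 is filed), i.e. 2013-07-04; done 2013-07-05, after the minimum wait.
Step 3: the window is 14–24 days after 2013-07-05 (when the investor circular is published), so 2013-07-19 through 2013-07-29; done 2013-07-27, which is between those dates.
Step 4: the window is 14–114 days after 2013-04-21 (when the transaction closes), so 2013-05-05 through 2013-08-13; done 2013-08-11 — within the window.
Step 5: 57 days after 2013-08-11 (when the website notice is posted) is 2013-10-07; 2013-08-13 is within that limit.
Step 6: the window is 16–75 days after 2013-08-11 (when the website notice is posted), so 2013-08-27 through 2013-10-25; 2013-08-20 is 7 days too early.
The procedure was therefore not followed at step 6.

Step 6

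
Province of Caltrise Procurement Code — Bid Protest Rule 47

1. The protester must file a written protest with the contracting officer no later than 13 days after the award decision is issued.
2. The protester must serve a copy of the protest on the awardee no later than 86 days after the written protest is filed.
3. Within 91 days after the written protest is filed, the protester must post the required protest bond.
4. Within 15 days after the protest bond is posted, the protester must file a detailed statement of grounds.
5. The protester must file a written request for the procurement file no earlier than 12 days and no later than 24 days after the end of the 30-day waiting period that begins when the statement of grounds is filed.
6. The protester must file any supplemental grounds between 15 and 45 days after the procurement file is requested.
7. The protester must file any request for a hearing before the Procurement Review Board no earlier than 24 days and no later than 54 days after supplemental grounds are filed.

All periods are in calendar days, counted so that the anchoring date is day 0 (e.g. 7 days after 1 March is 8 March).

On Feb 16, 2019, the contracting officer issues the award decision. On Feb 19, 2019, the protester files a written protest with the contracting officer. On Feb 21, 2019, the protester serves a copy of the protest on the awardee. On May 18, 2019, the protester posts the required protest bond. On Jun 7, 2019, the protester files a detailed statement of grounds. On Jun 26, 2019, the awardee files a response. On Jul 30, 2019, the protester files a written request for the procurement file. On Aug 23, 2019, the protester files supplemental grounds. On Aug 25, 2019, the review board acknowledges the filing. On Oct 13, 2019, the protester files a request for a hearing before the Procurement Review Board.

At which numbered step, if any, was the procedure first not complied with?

Step 4

Step 1: 13 days after Feb 16, 2019 (when the award decision is issued) is Mar 1, 2019; completed Feb 19, 2019, before the deadline.
Step 2: 86 days after Feb 19, 2019 (when the written protest is filed) is May 16, 2019; completed Feb 21, 2019, before the deadline.
Step 3: 91 days after Feb 19, 2019 (when the written protest is filed) is May 21, 2019; done May 18, 2019 — timely.
Step 4: 15 days after May 18, 2019 (when the protest bond is posted) is Jun 2, 2019; done Jun 7, 2019 — 5 days late.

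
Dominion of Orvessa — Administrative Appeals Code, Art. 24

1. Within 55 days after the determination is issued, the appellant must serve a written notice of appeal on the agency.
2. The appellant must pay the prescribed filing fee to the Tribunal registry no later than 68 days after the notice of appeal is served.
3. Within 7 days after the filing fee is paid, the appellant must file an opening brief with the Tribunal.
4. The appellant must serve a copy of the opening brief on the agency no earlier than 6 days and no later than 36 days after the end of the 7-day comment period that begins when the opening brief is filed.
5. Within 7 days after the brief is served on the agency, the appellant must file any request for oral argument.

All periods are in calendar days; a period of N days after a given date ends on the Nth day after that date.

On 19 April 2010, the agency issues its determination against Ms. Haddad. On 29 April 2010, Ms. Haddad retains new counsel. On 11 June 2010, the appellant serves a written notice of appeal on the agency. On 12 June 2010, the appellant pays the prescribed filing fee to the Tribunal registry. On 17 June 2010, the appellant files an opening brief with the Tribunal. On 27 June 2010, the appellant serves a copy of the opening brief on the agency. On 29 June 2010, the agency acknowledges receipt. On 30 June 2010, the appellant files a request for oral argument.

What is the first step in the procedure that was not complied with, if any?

Step 4

(1) due by 19 April 2010 + 55 days = 13 June 2010; done 11 June 2010 — timely.
(2) due by 11 June 2010 + 68 days = 18 August 2010; completed 12 June 2010, before the deadline.
(3) due by 12 June 2010 + 7 days = 19 June 2010; completed 17 June 2010, before the deadline.
(4) the permitted window runs from 24 June 2010 + 6 = 30 June 2010 to 24 June 2010 + 36 = 30 July 2010; 27 June 2010 is 3 days too early.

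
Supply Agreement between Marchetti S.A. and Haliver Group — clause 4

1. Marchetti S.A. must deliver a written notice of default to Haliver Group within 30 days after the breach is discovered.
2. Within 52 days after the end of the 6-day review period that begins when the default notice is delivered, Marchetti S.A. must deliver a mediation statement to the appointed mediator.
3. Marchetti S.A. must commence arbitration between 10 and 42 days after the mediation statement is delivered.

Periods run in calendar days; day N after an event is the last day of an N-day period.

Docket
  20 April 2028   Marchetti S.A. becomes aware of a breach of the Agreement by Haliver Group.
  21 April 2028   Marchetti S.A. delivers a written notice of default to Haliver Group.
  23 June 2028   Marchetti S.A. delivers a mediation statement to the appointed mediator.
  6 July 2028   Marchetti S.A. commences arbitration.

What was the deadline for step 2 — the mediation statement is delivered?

18 June 2028

The default notice is delivered on 21 April 2028; the 6-day review period therefore ends 27 April 2028, and step 2 runs from that date. 52 days after 27 April 2028 is 18 June 2028.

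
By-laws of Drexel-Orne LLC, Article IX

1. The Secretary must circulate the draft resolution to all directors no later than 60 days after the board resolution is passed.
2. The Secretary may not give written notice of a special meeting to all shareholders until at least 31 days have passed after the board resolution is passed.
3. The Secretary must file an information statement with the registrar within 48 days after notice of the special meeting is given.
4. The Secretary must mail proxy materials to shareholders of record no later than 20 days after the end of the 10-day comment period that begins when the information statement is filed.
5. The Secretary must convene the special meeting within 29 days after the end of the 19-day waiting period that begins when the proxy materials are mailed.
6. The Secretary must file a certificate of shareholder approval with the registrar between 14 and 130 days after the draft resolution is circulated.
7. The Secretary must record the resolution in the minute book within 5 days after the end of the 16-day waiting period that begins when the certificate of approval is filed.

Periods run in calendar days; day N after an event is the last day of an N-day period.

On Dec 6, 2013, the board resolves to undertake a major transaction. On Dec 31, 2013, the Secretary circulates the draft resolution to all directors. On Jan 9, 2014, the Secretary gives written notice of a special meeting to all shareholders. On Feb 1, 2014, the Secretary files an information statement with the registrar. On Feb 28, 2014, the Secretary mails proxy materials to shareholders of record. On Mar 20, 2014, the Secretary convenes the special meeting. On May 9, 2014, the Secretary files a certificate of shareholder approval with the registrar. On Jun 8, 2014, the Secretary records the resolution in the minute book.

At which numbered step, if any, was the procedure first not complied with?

Step 7

Step 1 — counting 60 days from Dec 6, 2013 (when the board resolution is passed) gives a deadline of Feb 4, 2014; Dec 31, 2013 is within that limit.
Step 2 — must wait 31 days from Dec 6, 2013 (when the board resolution is passed), so not before Jan 6, 2014; Jan 9, 2014 is on or after that date.
Step 3 — counting 48 days from Jan 9, 2014 (when notice of the special meeting is given) gives a deadline of Feb 26, 2014; Feb 1, 2014 is within that limit.
Step 4 — counting 20 days from Feb 11, 2014 (end of the 10-day comment period, which began when the information statement is filed on Feb 1, 2014) gives a deadline of Mar 3, 2014; done Feb 28, 2014 — timely.
Step 5 — counting 29 days from Mar 19, 2014 (end of the 19-day waiting period, which began when the proxy materials are mailed on Feb 28, 2014) gives a deadline of Apr 17, 2014; Mar 20, 2014 is within that limit.
Step 6 — 14 and 130 days from Dec 31, 2013 (when the draft resolution is circulated) are Jan 14, 2014 and May 10, 2014 respectively; May 9, 2014 falls inside that range.
Step 7 — counting 5 days from May 25, 2014 (end of the 16-day waiting period, which began when the certificate of approval is filed on May 9, 2014) gives a deadline of May 30, 2014; not done until Jun 8, 2014, 9 days after the deadline.
The analysis stops there.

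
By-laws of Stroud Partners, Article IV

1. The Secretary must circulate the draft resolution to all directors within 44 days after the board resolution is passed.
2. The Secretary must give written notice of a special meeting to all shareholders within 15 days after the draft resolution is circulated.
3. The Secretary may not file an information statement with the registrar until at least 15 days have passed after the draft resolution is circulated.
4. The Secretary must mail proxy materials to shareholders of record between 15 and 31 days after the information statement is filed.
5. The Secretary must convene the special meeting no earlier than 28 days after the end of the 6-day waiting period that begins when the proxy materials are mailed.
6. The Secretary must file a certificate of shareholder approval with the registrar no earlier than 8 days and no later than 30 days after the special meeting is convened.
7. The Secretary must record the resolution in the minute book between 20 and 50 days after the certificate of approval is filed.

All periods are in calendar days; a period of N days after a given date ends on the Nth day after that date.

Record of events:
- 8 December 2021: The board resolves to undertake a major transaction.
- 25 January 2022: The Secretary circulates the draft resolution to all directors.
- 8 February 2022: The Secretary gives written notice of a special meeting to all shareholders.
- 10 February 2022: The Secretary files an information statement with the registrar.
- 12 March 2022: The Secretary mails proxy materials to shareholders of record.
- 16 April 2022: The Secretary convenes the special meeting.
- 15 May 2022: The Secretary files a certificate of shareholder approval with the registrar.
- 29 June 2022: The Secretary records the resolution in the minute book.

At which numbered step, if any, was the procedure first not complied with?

Step 1

(1) due by 8 December 2021 + 44 days = 21 January 2022; 25 January 2022 misses that deadline by 4 days.
That is the first point of non-compliance.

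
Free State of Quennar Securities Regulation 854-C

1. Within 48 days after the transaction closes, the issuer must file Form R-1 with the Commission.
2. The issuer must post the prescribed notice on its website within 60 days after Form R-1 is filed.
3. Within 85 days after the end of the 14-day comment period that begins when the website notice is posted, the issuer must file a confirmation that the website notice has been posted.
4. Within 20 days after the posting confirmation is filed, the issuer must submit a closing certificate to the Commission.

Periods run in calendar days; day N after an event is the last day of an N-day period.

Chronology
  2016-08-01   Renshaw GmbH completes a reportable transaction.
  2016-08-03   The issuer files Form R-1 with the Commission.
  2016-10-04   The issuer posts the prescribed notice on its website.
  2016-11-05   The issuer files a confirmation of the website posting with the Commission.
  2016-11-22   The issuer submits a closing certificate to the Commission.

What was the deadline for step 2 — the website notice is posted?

Step 2 runs from 2016-08-03, when Form R-1 is filed. 60 days after 2016-08-03 is 2016-10-02.

2016-10-02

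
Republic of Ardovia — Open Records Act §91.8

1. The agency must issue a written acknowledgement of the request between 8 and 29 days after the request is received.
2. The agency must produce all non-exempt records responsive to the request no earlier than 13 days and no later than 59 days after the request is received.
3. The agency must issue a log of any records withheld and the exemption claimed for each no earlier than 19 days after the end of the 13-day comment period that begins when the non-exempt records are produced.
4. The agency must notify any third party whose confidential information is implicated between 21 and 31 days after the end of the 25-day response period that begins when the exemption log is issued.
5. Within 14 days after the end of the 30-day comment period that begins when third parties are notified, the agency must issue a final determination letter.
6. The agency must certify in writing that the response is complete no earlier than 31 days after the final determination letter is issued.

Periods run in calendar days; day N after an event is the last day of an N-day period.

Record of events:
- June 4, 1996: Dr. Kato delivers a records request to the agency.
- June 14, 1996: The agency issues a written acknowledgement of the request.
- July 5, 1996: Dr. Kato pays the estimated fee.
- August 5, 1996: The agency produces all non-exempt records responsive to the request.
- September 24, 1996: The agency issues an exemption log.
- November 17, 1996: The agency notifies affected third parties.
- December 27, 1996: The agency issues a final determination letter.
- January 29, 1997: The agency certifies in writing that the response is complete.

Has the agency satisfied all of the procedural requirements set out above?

No

Step 1 — 8 and 29 days from June 4, 1996 (when the request is received) are June 12, 1996 and July 3, 1996 respectively; June 14, 1996 falls inside that range.
Step 2 — 13 and 59 days from June 4, 1996 (when the request is received) are June 17, 1996 and August 2, 1996 respectively; done August 5, 1996 — 3 days after the window closed.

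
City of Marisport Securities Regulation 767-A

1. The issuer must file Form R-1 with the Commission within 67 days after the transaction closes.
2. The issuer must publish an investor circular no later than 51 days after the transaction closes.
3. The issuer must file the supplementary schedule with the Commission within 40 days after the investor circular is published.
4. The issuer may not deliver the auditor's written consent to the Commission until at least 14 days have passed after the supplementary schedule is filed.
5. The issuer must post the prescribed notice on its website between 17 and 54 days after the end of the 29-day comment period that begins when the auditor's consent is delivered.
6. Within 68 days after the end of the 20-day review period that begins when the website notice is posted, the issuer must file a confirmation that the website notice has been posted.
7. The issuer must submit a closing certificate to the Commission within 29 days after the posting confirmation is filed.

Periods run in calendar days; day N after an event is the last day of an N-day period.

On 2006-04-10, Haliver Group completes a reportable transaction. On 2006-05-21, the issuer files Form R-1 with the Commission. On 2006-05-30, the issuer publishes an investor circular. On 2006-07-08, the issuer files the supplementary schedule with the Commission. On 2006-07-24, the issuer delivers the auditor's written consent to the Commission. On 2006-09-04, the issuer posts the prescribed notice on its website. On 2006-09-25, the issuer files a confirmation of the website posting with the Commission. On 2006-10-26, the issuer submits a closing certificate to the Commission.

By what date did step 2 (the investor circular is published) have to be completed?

2006-05-31

Step 2 runs from 2006-04-10, when the transaction closes. 51 days after 2006-04-10 is 2006-05-31.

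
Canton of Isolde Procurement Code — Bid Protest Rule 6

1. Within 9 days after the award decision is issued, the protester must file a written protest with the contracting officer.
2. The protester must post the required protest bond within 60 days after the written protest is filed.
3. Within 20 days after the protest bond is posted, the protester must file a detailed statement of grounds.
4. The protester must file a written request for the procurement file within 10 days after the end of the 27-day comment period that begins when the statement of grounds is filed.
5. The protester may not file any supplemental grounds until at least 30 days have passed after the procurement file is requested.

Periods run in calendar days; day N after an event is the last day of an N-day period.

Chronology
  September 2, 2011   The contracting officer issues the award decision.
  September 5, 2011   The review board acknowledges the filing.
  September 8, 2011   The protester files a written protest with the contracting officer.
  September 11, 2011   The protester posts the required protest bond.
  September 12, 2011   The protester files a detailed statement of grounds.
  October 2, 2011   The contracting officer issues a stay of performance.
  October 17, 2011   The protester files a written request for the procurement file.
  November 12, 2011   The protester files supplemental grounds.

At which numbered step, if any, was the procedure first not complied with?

(1) due by September 2, 2011 + 9 days = September 11, 2011; September 8, 2011 is within that limit.
(2) due by September 8, 2011 + 60 days = November 7, 2011; completed September 11, 2011, before the deadline.
(3) due by September 11, 2011 + 20 days = October 1, 2011; done September 12, 2011 — timely.
(4) due by October 9, 2011 + 10 days = October 19, 2011; done October 17, 2011 — timely.
(5) permitted from October 17, 2011 + 30 days = November 16, 2011 onward; acted on November 12, 2011, 4 days prematurely.
The procedure was therefore not followed at step 5.

Step 5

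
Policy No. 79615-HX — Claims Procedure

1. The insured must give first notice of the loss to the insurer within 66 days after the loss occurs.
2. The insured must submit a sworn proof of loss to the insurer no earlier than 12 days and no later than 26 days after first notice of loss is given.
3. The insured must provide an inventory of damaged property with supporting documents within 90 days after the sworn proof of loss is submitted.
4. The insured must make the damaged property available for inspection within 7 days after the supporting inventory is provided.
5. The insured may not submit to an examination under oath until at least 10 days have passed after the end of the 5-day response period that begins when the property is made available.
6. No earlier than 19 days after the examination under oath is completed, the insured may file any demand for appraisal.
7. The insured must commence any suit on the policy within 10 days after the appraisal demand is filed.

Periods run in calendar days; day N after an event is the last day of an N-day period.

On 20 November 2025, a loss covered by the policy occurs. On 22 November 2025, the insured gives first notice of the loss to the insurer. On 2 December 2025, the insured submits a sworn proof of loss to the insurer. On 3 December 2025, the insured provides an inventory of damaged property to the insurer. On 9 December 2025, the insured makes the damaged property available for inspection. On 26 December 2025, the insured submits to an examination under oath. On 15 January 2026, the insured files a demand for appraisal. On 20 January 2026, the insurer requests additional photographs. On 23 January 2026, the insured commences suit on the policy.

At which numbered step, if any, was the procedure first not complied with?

Step 2

(1) due by 20 November 2025 + 66 days = 25 January 2026; done 22 November 2025 — timely.
(2) the permitted window runs from 22 November 2025 + 12 = 4 December 2025 to 22 November 2025 + 26 = 18 December 2025; 2 December 2025 is 2 days too early.
The procedure was therefore not followed at step 2.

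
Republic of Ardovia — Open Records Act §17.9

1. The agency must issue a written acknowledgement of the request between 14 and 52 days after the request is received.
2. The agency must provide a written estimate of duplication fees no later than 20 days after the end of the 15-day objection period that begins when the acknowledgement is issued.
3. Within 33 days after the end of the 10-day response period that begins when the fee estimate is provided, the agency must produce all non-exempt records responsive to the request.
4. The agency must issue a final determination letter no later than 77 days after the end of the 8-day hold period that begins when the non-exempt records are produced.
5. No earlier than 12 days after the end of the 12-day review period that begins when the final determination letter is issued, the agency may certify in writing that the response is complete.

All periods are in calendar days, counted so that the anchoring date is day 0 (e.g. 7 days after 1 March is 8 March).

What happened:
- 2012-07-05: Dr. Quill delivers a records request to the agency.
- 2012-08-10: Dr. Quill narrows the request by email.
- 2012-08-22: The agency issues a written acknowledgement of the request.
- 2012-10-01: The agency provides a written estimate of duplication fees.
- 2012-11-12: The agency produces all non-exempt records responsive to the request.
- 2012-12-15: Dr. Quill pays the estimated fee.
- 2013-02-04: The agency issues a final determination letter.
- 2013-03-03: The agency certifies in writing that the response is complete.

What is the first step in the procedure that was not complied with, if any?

Step 2

(1) the permitted window runs from 2012-07-05 + 14 = 2012-07-19 to 2012-07-05 + 52 = 2012-08-26; done 2012-08-22 — within the window.
(2) due by 2012-09-06 + 20 days = 2012-09-26; done 2012-10-01 — 5 days late.
No need to go further; step 2 was not satisfied.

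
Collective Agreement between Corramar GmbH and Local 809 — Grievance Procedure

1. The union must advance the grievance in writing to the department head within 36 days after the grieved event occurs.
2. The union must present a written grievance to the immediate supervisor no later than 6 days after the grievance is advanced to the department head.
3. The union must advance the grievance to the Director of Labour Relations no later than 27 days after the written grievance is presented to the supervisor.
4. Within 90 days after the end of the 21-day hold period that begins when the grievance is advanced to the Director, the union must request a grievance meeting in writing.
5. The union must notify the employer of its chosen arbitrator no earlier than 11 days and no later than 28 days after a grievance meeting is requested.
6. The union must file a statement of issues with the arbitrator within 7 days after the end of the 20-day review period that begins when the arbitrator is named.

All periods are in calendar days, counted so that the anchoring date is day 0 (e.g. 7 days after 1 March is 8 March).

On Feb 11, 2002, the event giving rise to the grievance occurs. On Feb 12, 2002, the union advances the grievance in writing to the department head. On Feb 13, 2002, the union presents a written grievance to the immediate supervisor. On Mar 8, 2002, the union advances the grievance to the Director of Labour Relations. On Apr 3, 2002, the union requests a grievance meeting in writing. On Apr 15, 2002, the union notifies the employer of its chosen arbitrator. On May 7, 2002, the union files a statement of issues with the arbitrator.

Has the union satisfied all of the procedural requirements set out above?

Yes

Step 1: 36 days after Feb 11, 2002 (when the grieved event occurs) is Mar 19, 2002; completed Feb 12, 2002, before the deadline.
Step 2: 6 days after Feb 12, 2002 (when the grievance is advanced to the department head) is Feb 18, 2002; done Feb 13, 2002 — timely.
Step 3: 27 days after Feb 13, 2002 (when the written grievance is presented to the supervisor) is Mar 12, 2002; completed Mar 8, 2002, before the deadline.
Step 4: 90 days after Mar 29, 2002 (end of the 21-day hold period, which began when the grievance is advanced to the Director on Mar 8, 2002) is Jun 27, 2002; completed Apr 3, 2002, before the deadline.
Step 5: the window is 11–28 days after Apr 3, 2002 (when a grievance meeting is requested), so Apr 14, 2002 through May 1, 2002; done Apr 15, 2002 — within the window.
Step 6: 7 days after May 5, 2002 (end of the 20-day review period, which began when the arbitrator is named on Apr 15, 2002) is May 12, 2002; done May 7, 2002 — timely.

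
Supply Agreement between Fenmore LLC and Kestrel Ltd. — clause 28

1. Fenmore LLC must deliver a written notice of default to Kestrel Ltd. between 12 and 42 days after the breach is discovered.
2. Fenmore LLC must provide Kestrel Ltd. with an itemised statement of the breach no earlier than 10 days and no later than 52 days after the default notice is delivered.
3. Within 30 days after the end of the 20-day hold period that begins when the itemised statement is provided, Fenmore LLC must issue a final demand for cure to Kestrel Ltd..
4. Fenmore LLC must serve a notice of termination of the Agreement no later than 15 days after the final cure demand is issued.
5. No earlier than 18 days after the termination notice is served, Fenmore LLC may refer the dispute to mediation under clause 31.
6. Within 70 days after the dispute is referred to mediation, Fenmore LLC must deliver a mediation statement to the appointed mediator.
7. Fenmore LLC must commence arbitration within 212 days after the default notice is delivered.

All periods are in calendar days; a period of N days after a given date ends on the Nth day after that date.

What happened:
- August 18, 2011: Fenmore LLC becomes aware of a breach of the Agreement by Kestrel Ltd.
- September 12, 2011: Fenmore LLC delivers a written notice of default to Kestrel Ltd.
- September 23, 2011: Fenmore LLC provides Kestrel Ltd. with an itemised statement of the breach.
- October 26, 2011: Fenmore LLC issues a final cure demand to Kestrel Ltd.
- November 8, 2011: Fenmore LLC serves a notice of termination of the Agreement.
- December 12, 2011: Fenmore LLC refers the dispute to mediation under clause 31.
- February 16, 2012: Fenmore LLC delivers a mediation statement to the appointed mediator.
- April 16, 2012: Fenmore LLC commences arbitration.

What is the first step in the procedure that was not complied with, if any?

Step 1 — 12 and 42 days from August 18, 2011 (when the breach is discovered) are August 30, 2011 and September 29, 2011 respectively; done September 12, 2011 — within the window.
Step 2 — 10 and 52 days from September 12, 2011 (when the default notice is delivered) are September 22, 2011 and November 3, 2011 respectively; done September 23, 2011, which is between those dates.
Step 3 — counting 30 days from October 13, 2011 (end of the 20-day hold period, which began when the itemised statement is provided on September 23, 2011) gives a deadline of November 12, 2011; done October 26, 2011 — timely.
Step 4 — counting 15 days from October 26, 2011 (when the final cure demand is issued) gives a deadline of November 10, 2011; completed November 8, 2011, before the deadline.
Step 5 — must wait 18 days from November 8, 2011 (when the termination notice is served), so not before November 26, 2011; done December 12, 2011 — permitted.
Step 6 — counting 70 days from December 12, 2011 (when the dispute is referred to mediation) gives a deadline of February 20, 2012; February 16, 2012 is within that limit.
Step 7 — counting 212 days from September 12, 2011 (when the default notice is delivered) gives a deadline of April 11, 2012; not done until April 16, 2012, 5 days after the deadline.
The analysis stops there.

Step 7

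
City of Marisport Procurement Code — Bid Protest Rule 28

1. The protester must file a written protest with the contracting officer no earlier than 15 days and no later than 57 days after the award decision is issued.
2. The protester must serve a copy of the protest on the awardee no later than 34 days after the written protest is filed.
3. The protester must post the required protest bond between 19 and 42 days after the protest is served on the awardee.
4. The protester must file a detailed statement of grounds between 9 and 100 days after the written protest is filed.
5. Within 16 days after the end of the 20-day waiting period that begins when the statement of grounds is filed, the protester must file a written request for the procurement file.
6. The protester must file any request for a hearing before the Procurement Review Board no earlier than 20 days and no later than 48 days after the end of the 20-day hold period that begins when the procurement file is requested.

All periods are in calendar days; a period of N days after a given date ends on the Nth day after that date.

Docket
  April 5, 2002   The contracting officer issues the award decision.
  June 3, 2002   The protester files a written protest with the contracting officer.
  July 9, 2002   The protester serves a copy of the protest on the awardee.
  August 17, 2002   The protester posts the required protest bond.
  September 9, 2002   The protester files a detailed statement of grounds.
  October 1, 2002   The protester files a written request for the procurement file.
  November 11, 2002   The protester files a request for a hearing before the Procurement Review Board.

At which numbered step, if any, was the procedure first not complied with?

Step 1: the window is 15–57 days after April 5, 2002 (when the award decision is issued), so April 20, 2002 through June 1, 2002; done June 3, 2002 — 2 days after the window closed.
The analysis stops there.

Step 1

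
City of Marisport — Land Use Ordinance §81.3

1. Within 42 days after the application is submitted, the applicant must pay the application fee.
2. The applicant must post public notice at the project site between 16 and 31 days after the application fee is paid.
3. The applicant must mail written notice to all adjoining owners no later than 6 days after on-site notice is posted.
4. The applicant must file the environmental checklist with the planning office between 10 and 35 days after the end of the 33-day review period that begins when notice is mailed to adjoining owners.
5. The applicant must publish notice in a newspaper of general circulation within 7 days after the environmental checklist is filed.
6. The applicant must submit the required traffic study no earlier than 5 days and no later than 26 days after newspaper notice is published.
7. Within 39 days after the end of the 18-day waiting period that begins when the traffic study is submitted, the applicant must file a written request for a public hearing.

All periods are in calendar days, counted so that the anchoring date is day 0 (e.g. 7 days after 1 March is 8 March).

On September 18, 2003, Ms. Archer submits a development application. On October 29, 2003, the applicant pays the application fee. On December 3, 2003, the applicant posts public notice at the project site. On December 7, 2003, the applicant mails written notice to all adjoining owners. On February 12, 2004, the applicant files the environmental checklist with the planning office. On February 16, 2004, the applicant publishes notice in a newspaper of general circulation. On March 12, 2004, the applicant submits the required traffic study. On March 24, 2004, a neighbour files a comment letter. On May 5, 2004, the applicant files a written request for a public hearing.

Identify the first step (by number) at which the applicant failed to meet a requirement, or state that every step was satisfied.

Step 2

Step 1: 42 days after September 18, 2003 (when the application is submitted) is October 30, 2003; completed October 29, 2003, before the deadline.
Step 2: the window is 16–31 days after October 29, 2003 (when the application fee is paid), so November 14, 2003 through November 29, 2003; December 3, 2003 is 4 days past the end of the window.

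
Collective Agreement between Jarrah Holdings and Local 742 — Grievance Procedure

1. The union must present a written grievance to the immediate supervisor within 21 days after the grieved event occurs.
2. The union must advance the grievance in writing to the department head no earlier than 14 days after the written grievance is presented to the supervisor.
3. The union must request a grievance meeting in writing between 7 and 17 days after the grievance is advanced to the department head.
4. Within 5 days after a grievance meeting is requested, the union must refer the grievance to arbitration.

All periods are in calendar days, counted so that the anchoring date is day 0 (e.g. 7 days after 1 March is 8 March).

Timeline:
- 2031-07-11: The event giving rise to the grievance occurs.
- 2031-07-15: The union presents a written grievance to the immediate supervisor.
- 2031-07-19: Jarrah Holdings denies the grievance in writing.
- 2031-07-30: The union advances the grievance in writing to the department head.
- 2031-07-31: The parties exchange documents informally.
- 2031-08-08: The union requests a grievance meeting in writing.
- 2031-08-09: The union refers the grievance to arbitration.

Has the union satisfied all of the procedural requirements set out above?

Step 1 — counting 21 days from 2031-07-11 (when the grieved event occurs) gives a deadline of 2031-08-01; completed 2031-07-15, before the deadline.
Step 2 — must wait 14 days from 2031-07-15 (when the written grievance is presented to the supervisor), so not before 2031-07-29; 2031-07-30 is on or after that date.
Step 3 — 7 and 17 days from 2031-07-30 (when the grievance is advanced to the department head) are 2031-08-06 and 2031-08-16 respectively; 2031-08-08 falls inside that range.
Step 4 — counting 5 days from 2031-08-08 (when a grievance meeting is requested) gives a deadline of 2031-08-13; done 2031-08-09 — timely.

Yes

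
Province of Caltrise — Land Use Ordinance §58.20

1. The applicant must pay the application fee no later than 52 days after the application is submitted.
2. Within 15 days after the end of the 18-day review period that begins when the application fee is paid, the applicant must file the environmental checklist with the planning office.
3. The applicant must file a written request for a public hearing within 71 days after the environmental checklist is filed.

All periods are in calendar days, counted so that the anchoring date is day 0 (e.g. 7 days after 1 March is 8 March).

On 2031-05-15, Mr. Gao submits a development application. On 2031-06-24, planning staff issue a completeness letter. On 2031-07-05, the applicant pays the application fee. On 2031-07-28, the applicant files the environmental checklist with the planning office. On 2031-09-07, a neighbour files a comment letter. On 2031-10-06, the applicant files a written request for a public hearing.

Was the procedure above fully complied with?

(1) due by 2031-05-15 + 52 days = 2031-07-06; done 2031-07-05 — timely.
(2) due by 2031-07-23 + 15 days = 2031-08-07; 2031-07-28 is within that limit.
(3) due by 2031-07-28 + 71 days = 2031-10-07; 2031-10-06 is within that limit.

Yes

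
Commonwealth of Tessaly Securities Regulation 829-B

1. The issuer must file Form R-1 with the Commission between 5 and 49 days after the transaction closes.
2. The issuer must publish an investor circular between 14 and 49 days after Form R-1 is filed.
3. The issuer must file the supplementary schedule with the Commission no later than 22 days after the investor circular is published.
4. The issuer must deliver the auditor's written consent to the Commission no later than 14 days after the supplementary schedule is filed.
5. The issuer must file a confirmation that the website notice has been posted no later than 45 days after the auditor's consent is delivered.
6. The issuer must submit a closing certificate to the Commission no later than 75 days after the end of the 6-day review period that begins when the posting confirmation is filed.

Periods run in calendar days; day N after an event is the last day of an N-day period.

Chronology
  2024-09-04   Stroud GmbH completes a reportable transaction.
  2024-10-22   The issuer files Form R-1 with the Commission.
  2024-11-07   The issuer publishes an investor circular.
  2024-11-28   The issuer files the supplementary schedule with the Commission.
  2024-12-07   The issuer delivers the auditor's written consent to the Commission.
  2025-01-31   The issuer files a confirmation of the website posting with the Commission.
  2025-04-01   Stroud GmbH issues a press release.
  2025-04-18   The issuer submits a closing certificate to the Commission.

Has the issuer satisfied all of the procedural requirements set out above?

No

(1) the permitted window runs from 2024-09-04 + 5 = 2024-09-09 to 2024-09-04 + 49 = 2024-10-23; 2024-10-22 falls inside that range.
(2) the permitted window runs from 2024-10-22 + 14 = 2024-11-05 to 2024-10-22 + 49 = 2024-12-10; 2024-11-07 falls inside that range.
(3) due by 2024-11-07 + 22 days = 2024-11-29; completed 2024-11-28, before the deadline.
(4) due by 2024-11-28 + 14 days = 2024-12-12; completed 2024-12-07, before the deadline.
(5) due by 2024-12-07 + 45 days = 2025-01-21; not done until 2025-01-31, 10 days after the deadline.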